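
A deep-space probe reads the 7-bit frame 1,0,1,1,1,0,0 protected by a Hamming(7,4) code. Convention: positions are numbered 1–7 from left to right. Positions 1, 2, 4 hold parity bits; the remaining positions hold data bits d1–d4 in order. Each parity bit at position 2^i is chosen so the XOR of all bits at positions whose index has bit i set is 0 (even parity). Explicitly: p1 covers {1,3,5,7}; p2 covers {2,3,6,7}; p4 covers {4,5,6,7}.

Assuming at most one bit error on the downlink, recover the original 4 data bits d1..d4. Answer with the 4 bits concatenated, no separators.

0100

s1 (pos 1,3,5,7): 1⊕1⊕1⊕0 = 1
s2 (pos 2,3,6,7): 0⊕1⊕0⊕0 = 1
s4 (pos 4,5,6,7): 1⊕1⊕0⊕0 = 0
Syndrome s4…s1 = 011 → error at position 3.
Flip position 3: 1011100 → 1001100
Read data bits from positions 3,5,6,7: 0100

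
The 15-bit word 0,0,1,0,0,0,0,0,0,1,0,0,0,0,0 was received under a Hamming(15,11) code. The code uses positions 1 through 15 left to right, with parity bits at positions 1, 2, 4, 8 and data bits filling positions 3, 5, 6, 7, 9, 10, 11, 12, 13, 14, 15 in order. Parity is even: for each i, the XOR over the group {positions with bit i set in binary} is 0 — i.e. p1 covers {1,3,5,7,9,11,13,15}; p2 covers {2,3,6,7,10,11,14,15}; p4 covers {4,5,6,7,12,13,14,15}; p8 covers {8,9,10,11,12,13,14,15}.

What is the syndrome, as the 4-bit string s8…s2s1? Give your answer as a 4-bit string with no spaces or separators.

1001

s1 (pos 1,3,5,7,9,11,13,15): 0⊕1⊕0⊕0⊕0⊕0⊕0⊕0 = 1
s2 (pos 2,3,6,7,10,11,14,15): 0⊕1⊕0⊕0⊕1⊕0⊕0⊕0 = 0
s4 (pos 4,5,6,7,12,13,14,15): 0⊕0⊕0⊕0⊕0⊕0⊕0⊕0 = 0
s8 (pos 8,9,10,11,12,13,14,15): 0⊕0⊕1⊕0⊕0⊕0⊕0⊕0 = 1
Syndrome s8…s1 = 1001 → error at position 9.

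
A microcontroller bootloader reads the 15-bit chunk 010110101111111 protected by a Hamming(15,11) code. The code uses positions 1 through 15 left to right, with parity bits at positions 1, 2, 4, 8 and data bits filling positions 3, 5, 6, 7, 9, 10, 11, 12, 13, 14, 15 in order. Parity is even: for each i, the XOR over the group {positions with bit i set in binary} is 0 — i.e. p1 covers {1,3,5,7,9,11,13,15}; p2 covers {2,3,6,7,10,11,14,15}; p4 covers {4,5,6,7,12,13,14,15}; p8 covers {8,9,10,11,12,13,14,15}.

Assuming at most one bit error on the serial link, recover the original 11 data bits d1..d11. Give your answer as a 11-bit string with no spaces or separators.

s1 (pos 1,3,5,7,9,11,13,15): 0⊕0⊕1⊕1⊕1⊕1⊕1⊕1 = 0
s2 (pos 2,3,6,7,10,11,14,15): 1⊕0⊕0⊕1⊕1⊕1⊕1⊕1 = 0
s4 (pos 4,5,6,7,12,13,14,15): 1⊕1⊕0⊕1⊕1⊕1⊕1⊕1 = 1
s8 (pos 8,9,10,11,12,13,14,15): 0⊕1⊕1⊕1⊕1⊕1⊕1⊕1 = 1
Syndrome s8…s1 = 1100 → error at position 12.
Flip position 12: 010110101111111 → 010110101110111
Read data bits from positions 3,5,6,7,9,10,11,12,13,14,15: 01011110111

01011110111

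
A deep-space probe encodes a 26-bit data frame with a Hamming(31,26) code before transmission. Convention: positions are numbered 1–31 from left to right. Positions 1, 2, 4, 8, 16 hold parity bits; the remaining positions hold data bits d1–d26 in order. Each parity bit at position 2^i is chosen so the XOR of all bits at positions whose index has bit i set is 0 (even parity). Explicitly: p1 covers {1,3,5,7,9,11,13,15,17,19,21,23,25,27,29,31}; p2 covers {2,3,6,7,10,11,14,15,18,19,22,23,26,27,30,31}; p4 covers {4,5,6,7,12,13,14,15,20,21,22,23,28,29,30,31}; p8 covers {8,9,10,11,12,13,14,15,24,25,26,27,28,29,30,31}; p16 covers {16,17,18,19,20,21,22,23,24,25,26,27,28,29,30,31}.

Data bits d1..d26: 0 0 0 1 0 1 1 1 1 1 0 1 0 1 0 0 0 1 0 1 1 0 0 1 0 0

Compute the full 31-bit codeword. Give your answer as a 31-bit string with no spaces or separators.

Place data at non-parity positions: p1 p2 0 p4 0 0 1 p8 0 1 1 1 1 1 0 p16 1 0 1 0 0 0 1 0 1 1 0 0 1 0 0
p1 (pos 1,3,5,7,9,11,13,15,17,19,21,23,25,27,29,31): XOR of data positions = 0⊕0⊕1⊕0⊕1⊕1⊕0⊕1⊕1⊕0⊕1⊕1⊕0⊕1⊕0 = 0
p2 (pos 2,3,6,7,10,11,14,15,18,19,22,23,26,27,30,31): XOR of data positions = 0⊕0⊕1⊕1⊕1⊕1⊕0⊕0⊕1⊕0⊕1⊕1⊕0⊕0⊕0 = 1
p4 (pos 4,5,6,7,12,13,14,15,20,21,22,23,28,29,30,31): XOR of data positions = 0⊕0⊕1⊕1⊕1⊕1⊕0⊕0⊕0⊕0⊕1⊕0⊕1⊕0⊕0 = 0
p8 (pos 8,9,10,11,12,13,14,15,24,25,26,27,28,29,30,31): XOR of data positions = 0⊕1⊕1⊕1⊕1⊕1⊕0⊕0⊕1⊕1⊕0⊕0⊕1⊕0⊕0 = 0
p16 (pos 16,17,18,19,20,21,22,23,24,25,26,27,28,29,30,31): XOR of data positions = 1⊕0⊕1⊕0⊕0⊕0⊕1⊕0⊕1⊕1⊕0⊕0⊕1⊕0⊕0 = 0
Codeword: 0100001001111100101000101100100

0100001001111100101000101100100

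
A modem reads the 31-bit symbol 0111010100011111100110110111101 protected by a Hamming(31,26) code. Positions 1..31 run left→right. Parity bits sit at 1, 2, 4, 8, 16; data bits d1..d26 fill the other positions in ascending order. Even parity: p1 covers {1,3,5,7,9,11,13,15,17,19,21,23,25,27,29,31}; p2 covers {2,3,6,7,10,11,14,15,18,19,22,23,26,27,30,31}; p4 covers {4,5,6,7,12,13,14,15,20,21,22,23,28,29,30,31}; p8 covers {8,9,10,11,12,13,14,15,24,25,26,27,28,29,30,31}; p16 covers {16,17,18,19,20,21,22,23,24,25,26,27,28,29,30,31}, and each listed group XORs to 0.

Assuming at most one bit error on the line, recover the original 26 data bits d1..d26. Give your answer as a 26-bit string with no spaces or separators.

10100001111100110110101101

s1 (pos 1,3,5,7,9,11,13,15,17,19,21,23,25,27,29,31): 0⊕1⊕0⊕0⊕0⊕0⊕1⊕1⊕1⊕0⊕1⊕1⊕0⊕1⊕1⊕1 = 1
s2 (pos 2,3,6,7,10,11,14,15,18,19,22,23,26,27,30,31): 1⊕1⊕1⊕0⊕0⊕0⊕1⊕1⊕0⊕0⊕0⊕1⊕1⊕1⊕0⊕1 = 1
s4 (pos 4,5,6,7,12,13,14,15,20,21,22,23,28,29,30,31): 1⊕0⊕1⊕0⊕1⊕1⊕1⊕1⊕1⊕1⊕0⊕1⊕1⊕1⊕0⊕1 = 0
s8 (pos 8,9,10,11,12,13,14,15,24,25,26,27,28,29,30,31): 1⊕0⊕0⊕0⊕1⊕1⊕1⊕1⊕1⊕0⊕1⊕1⊕1⊕1⊕0⊕1 = 1
s16 (pos 16,17,18,19,20,21,22,23,24,25,26,27,28,29,30,31): 1⊕1⊕0⊕0⊕1⊕1⊕0⊕1⊕1⊕0⊕1⊕1⊕1⊕1⊕0⊕1 = 1
Syndrome s16…s1 = 11011 → error at position 27.
Flip position 27: 0111010100011111100110110111101 → 0111010100011111100110110101101
Read data bits from positions 3,5,6,7,9,10,11,12,13,14,15,17,18,19,20,21,22,23,24,25,26,27,28,29,30,31: 10100001111100110110101101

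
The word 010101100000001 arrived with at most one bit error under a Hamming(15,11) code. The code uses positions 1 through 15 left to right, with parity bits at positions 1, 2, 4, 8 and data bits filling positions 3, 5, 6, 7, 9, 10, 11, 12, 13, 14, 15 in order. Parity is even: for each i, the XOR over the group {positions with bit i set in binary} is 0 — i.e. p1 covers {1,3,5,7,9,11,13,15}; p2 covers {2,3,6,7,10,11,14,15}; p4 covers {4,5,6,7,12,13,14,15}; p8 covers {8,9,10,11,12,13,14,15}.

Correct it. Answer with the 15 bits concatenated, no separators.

s1 (pos 1,3,5,7,9,11,13,15): 0⊕0⊕0⊕1⊕0⊕0⊕0⊕1 = 0
s2 (pos 2,3,6,7,10,11,14,15): 1⊕0⊕1⊕1⊕0⊕0⊕0⊕1 = 0
s4 (pos 4,5,6,7,12,13,14,15): 1⊕0⊕1⊕1⊕0⊕0⊕0⊕1 = 0
s8 (pos 8,9,10,11,12,13,14,15): 0⊕0⊕0⊕0⊕0⊕0⊕0⊕1 = 1
Syndrome s8…s1 = 1000 → error at position 8.
Flip position 8: 010101100000001 → 010101110000001

010101110000001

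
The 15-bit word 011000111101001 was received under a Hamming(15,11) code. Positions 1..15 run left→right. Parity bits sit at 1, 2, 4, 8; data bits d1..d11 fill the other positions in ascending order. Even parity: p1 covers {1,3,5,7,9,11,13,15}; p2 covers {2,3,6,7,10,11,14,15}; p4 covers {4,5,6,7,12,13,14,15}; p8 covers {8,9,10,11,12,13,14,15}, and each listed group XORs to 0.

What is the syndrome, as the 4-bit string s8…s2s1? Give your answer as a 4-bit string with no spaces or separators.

s1 (pos 1,3,5,7,9,11,13,15): 0⊕1⊕0⊕1⊕1⊕0⊕0⊕1 = 0
s2 (pos 2,3,6,7,10,11,14,15): 1⊕1⊕0⊕1⊕1⊕0⊕0⊕1 = 1
s4 (pos 4,5,6,7,12,13,14,15): 0⊕0⊕0⊕1⊕1⊕0⊕0⊕1 = 1
s8 (pos 8,9,10,11,12,13,14,15): 1⊕1⊕1⊕0⊕1⊕0⊕0⊕1 = 1
Syndrome s8…s1 = 1110 → error at position 14.

1110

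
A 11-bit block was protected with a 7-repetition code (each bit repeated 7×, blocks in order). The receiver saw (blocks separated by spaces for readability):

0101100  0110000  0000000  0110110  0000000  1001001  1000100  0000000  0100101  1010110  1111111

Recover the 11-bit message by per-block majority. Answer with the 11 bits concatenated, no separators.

00010000011

Block 1 (0101100): 3 ones → 0
Block 2 (0110000): 2 ones → 0
Block 3 (0000000): 0 ones → 0
Block 4 (0110110): 4 ones → 1
Block 5 (0000000): 0 ones → 0
Block 6 (1001001): 3 ones → 0
Block 7 (1000100): 2 ones → 0
Block 8 (0000000): 0 ones → 0
Block 9 (0100101): 3 ones → 0
Block 10 (1010110): 4 ones → 1
Block 11 (1111111): 7 ones → 1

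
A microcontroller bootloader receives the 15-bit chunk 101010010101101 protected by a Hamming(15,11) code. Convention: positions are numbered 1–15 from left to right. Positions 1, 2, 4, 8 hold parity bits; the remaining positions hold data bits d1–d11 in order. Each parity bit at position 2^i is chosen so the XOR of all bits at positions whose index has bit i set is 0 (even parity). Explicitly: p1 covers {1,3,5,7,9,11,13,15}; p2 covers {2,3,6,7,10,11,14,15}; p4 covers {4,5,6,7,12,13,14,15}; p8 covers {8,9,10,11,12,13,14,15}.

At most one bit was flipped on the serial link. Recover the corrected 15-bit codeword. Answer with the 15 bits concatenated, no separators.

s1 (pos 1,3,5,7,9,11,13,15): 1⊕1⊕1⊕0⊕0⊕0⊕1⊕1 = 1
s2 (pos 2,3,6,7,10,11,14,15): 0⊕1⊕0⊕0⊕1⊕0⊕0⊕1 = 1
s4 (pos 4,5,6,7,12,13,14,15): 0⊕1⊕0⊕0⊕1⊕1⊕0⊕1 = 0
s8 (pos 8,9,10,11,12,13,14,15): 1⊕0⊕1⊕0⊕1⊕1⊕0⊕1 = 1
Syndrome s8…s1 = 1011 → error at position 11.
Flip position 11: 101010010101101 → 101010010111101

101010010111101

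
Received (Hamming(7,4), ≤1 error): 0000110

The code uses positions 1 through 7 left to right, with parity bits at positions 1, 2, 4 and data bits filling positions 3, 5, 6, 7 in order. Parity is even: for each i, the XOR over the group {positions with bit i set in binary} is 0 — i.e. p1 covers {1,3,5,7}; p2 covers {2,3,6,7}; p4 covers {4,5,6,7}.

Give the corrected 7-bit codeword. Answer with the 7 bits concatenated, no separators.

0010110

s1 (pos 1,3,5,7): 0⊕0⊕1⊕0 = 1
s2 (pos 2,3,6,7): 0⊕0⊕1⊕0 = 1
s4 (pos 4,5,6,7): 0⊕1⊕1⊕0 = 0
Syndrome s4…s1 = 011 → error at position 3.
Flip position 3: 0000110 → 0010110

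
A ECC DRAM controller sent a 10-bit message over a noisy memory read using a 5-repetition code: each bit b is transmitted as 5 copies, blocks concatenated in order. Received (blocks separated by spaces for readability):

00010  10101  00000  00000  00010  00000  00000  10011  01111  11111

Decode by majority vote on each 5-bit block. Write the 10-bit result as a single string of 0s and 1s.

0100000111

Block 1 (00010): 1 one → 0
Block 2 (10101): 3 ones → 1
Block 3 (00000): 0 ones → 0
Block 4 (00000): 0 ones → 0
Block 5 (00010): 1 one → 0
Block 6 (00000): 0 ones → 0
Block 7 (00000): 0 ones → 0
Block 8 (10011): 3 ones → 1
Block 9 (01111): 4 ones → 1
Block 10 (11111): 5 ones → 1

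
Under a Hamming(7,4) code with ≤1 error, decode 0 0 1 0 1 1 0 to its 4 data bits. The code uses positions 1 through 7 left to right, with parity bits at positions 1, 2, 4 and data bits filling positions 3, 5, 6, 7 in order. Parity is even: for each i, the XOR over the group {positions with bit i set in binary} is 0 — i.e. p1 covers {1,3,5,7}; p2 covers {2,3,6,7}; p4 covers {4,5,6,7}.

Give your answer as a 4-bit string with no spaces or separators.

1110

s1 (pos 1,3,5,7): 0⊕1⊕1⊕0 = 0
s2 (pos 2,3,6,7): 0⊕1⊕1⊕0 = 0
s4 (pos 4,5,6,7): 0⊕1⊕1⊕0 = 0
Syndrome s4…s1 = 000 → no error.
Read data bits from positions 3,5,6,7: 1110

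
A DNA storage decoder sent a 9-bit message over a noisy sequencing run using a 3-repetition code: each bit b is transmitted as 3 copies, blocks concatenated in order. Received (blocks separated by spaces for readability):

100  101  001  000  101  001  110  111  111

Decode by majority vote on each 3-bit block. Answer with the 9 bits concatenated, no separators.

Block 1 (100): 1 one → 0
Block 2 (101): 2 ones → 1
Block 3 (001): 1 one → 0
Block 4 (000): 0 ones → 0
Block 5 (101): 2 ones → 1
Block 6 (001): 1 one → 0
Block 7 (110): 2 ones → 1
Block 8 (111): 3 ones → 1
Block 9 (111): 3 ones → 1

010010111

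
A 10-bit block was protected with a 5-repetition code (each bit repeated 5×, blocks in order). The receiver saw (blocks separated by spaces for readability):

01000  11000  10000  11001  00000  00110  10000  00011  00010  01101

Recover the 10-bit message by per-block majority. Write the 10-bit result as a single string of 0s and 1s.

0001000001

Block 1 (01000): 1 one → 0
Block 2 (11000): 2 ones → 0
Block 3 (10000): 1 one → 0
Block 4 (11001): 3 ones → 1
Block 5 (00000): 0 ones → 0
Block 6 (00110): 2 ones → 0
Block 7 (10000): 1 one → 0
Block 8 (00011): 2 ones → 0
Block 9 (00010): 1 one → 0
Block 10 (01101): 3 ones → 1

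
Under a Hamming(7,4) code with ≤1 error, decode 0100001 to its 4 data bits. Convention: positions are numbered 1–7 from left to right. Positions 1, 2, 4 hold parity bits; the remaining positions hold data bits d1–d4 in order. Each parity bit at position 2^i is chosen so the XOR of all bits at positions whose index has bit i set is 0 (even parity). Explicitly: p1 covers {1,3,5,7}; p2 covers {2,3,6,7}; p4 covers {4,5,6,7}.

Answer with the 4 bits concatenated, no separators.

0101

s1 (pos 1,3,5,7): 0⊕0⊕0⊕1 = 1
s2 (pos 2,3,6,7): 1⊕0⊕0⊕1 = 0
s4 (pos 4,5,6,7): 0⊕0⊕0⊕1 = 1
Syndrome s4…s1 = 101 → error at position 5.
Flip position 5: 0100001 → 0100101
Read data bits from positions 3,5,6,7: 0101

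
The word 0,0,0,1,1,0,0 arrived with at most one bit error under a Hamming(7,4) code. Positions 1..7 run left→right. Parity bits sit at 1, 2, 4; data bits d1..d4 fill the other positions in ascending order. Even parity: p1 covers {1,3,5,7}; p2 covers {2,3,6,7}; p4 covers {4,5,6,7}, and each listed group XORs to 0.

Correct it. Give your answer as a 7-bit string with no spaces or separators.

1001100

s1 (pos 1,3,5,7): 0⊕0⊕1⊕0 = 1
s2 (pos 2,3,6,7): 0⊕0⊕0⊕0 = 0
s4 (pos 4,5,6,7): 1⊕1⊕0⊕0 = 0
Syndrome s4…s1 = 001 → error at position 1.
Flip position 1: 0001100 → 1001100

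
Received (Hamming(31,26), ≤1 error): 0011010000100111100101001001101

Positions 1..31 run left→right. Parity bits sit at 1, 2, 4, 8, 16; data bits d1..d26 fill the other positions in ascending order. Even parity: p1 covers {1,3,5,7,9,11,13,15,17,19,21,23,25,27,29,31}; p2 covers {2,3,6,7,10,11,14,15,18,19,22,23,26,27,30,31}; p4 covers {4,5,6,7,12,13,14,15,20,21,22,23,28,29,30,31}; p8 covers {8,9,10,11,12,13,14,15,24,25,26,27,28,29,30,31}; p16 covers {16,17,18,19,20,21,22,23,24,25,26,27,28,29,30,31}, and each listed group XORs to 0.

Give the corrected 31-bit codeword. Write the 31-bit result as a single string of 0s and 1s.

0011010000100101100101001001101

s1 (pos 1,3,5,7,9,11,13,15,17,19,21,23,25,27,29,31): 0⊕1⊕0⊕0⊕0⊕1⊕0⊕1⊕1⊕0⊕0⊕0⊕1⊕0⊕1⊕1 = 1
s2 (pos 2,3,6,7,10,11,14,15,18,19,22,23,26,27,30,31): 0⊕1⊕1⊕0⊕0⊕1⊕1⊕1⊕0⊕0⊕1⊕0⊕0⊕0⊕0⊕1 = 1
s4 (pos 4,5,6,7,12,13,14,15,20,21,22,23,28,29,30,31): 1⊕0⊕1⊕0⊕0⊕0⊕1⊕1⊕1⊕0⊕1⊕0⊕1⊕1⊕0⊕1 = 1
s8 (pos 8,9,10,11,12,13,14,15,24,25,26,27,28,29,30,31): 0⊕0⊕0⊕1⊕0⊕0⊕1⊕1⊕0⊕1⊕0⊕0⊕1⊕1⊕0⊕1 = 1
s16 (pos 16,17,18,19,20,21,22,23,24,25,26,27,28,29,30,31): 1⊕1⊕0⊕0⊕1⊕0⊕1⊕0⊕0⊕1⊕0⊕0⊕1⊕1⊕0⊕1 = 0
Syndrome s16…s1 = 01111 → error at position 15.
Flip position 15: 0011010000100111100101001001101 → 0011010000100101100101001001101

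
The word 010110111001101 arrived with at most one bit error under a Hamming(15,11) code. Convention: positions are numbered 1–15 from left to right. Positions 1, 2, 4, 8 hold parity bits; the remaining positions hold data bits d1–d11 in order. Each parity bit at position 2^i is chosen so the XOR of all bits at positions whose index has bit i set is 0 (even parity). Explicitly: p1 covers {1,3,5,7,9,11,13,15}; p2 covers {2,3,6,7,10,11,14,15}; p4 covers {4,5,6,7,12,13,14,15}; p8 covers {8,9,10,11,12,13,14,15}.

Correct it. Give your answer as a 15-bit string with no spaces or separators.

s1 (pos 1,3,5,7,9,11,13,15): 0⊕0⊕1⊕1⊕1⊕0⊕1⊕1 = 1
s2 (pos 2,3,6,7,10,11,14,15): 1⊕0⊕0⊕1⊕0⊕0⊕0⊕1 = 1
s4 (pos 4,5,6,7,12,13,14,15): 1⊕1⊕0⊕1⊕1⊕1⊕0⊕1 = 0
s8 (pos 8,9,10,11,12,13,14,15): 1⊕1⊕0⊕0⊕1⊕1⊕0⊕1 = 1
Syndrome s8…s1 = 1011 → error at position 11.
Flip position 11: 010110111001101 → 010110111011101

010110111011101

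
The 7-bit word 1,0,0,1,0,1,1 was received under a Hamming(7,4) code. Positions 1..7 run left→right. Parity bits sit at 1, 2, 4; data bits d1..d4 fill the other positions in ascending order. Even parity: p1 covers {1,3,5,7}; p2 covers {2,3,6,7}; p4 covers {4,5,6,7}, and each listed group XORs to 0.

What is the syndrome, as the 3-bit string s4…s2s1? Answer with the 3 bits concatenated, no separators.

100

s1 (pos 1,3,5,7): 1⊕0⊕0⊕1 = 0
s2 (pos 2,3,6,7): 0⊕0⊕1⊕1 = 0
s4 (pos 4,5,6,7): 1⊕0⊕1⊕1 = 1
Syndrome s4…s1 = 100 → error at position 4.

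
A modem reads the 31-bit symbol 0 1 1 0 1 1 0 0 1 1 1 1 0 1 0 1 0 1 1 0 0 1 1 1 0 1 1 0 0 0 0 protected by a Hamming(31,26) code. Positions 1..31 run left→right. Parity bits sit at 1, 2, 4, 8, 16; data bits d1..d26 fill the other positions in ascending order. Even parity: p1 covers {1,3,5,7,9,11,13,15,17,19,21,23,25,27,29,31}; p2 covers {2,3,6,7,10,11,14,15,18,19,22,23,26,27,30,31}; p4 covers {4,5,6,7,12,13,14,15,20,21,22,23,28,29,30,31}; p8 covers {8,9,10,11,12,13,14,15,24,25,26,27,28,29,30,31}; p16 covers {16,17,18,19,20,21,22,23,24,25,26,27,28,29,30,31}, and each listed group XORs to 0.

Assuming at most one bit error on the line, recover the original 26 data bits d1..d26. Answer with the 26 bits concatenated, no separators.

11101111010011001110110000

s1 (pos 1,3,5,7,9,11,13,15,17,19,21,23,25,27,29,31): 0⊕1⊕1⊕0⊕1⊕1⊕0⊕0⊕0⊕1⊕0⊕1⊕0⊕1⊕0⊕0 = 1
s2 (pos 2,3,6,7,10,11,14,15,18,19,22,23,26,27,30,31): 1⊕1⊕1⊕0⊕1⊕1⊕1⊕0⊕1⊕1⊕1⊕1⊕1⊕1⊕0⊕0 = 0
s4 (pos 4,5,6,7,12,13,14,15,20,21,22,23,28,29,30,31): 0⊕1⊕1⊕0⊕1⊕0⊕1⊕0⊕0⊕0⊕1⊕1⊕0⊕0⊕0⊕0 = 0
s8 (pos 8,9,10,11,12,13,14,15,24,25,26,27,28,29,30,31): 0⊕1⊕1⊕1⊕1⊕0⊕1⊕0⊕1⊕0⊕1⊕1⊕0⊕0⊕0⊕0 = 0
s16 (pos 16,17,18,19,20,21,22,23,24,25,26,27,28,29,30,31): 1⊕0⊕1⊕1⊕0⊕0⊕1⊕1⊕1⊕0⊕1⊕1⊕0⊕0⊕0⊕0 = 0
Syndrome s16…s1 = 00001 → error at position 1.
Flip position 1: 0110110011110101011001110110000 → 1110110011110101011001110110000
Read data bits from positions 3,5,6,7,9,10,11,12,13,14,15,17,18,19,20,21,22,23,24,25,26,27,28,29,30,31: 11101111010011001110110000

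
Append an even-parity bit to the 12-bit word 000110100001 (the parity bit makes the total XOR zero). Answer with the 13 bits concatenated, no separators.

XOR of the 12 data bits: 0⊕0⊕0⊕1⊕1⊕0⊕1⊕0⊕0⊕0⊕0⊕1 = 0
Parity bit = 0 (so all 13 bits XOR to 0).

0001101000010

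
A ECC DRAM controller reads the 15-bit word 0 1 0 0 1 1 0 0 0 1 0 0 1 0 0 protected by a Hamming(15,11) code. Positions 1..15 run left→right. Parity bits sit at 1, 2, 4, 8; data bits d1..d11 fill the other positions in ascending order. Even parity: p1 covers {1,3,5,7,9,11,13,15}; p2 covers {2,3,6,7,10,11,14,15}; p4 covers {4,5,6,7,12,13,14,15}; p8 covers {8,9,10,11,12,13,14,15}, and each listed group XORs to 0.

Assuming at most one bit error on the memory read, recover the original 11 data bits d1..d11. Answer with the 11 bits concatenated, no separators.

s1 (pos 1,3,5,7,9,11,13,15): 0⊕0⊕1⊕0⊕0⊕0⊕1⊕0 = 0
s2 (pos 2,3,6,7,10,11,14,15): 1⊕0⊕1⊕0⊕1⊕0⊕0⊕0 = 1
s4 (pos 4,5,6,7,12,13,14,15): 0⊕1⊕1⊕0⊕0⊕1⊕0⊕0 = 1
s8 (pos 8,9,10,11,12,13,14,15): 0⊕0⊕1⊕0⊕0⊕1⊕0⊕0 = 0
Syndrome s8…s1 = 0110 → error at position 6.
Flip position 6: 010011000100100 → 010010000100100
Read data bits from positions 3,5,6,7,9,10,11,12,13,14,15: 01000100100

01000100100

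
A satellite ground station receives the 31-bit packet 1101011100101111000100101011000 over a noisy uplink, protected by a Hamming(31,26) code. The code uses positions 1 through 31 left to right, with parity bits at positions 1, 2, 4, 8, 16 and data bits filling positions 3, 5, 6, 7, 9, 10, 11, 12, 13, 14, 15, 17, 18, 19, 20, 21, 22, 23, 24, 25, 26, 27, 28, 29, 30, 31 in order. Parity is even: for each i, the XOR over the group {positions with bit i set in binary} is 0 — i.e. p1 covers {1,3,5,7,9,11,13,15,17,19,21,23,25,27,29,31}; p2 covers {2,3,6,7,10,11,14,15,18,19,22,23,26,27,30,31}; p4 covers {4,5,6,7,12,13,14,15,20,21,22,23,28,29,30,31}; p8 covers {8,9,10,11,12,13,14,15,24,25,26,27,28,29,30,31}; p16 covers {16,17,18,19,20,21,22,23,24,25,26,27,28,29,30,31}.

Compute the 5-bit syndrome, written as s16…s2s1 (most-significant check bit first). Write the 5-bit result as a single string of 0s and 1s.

s1 (pos 1,3,5,7,9,11,13,15,17,19,21,23,25,27,29,31): 1⊕0⊕0⊕1⊕0⊕1⊕1⊕1⊕0⊕0⊕0⊕1⊕1⊕1⊕0⊕0 = 0
s2 (pos 2,3,6,7,10,11,14,15,18,19,22,23,26,27,30,31): 1⊕0⊕1⊕1⊕0⊕1⊕1⊕1⊕0⊕0⊕0⊕1⊕0⊕1⊕0⊕0 = 0
s4 (pos 4,5,6,7,12,13,14,15,20,21,22,23,28,29,30,31): 1⊕0⊕1⊕1⊕0⊕1⊕1⊕1⊕1⊕0⊕0⊕1⊕1⊕0⊕0⊕0 = 1
s8 (pos 8,9,10,11,12,13,14,15,24,25,26,27,28,29,30,31): 1⊕0⊕0⊕1⊕0⊕1⊕1⊕1⊕0⊕1⊕0⊕1⊕1⊕0⊕0⊕0 = 0
s16 (pos 16,17,18,19,20,21,22,23,24,25,26,27,28,29,30,31): 1⊕0⊕0⊕0⊕1⊕0⊕0⊕1⊕0⊕1⊕0⊕1⊕1⊕0⊕0⊕0 = 0
Syndrome s16…s1 = 00100 → error at position 4.

00100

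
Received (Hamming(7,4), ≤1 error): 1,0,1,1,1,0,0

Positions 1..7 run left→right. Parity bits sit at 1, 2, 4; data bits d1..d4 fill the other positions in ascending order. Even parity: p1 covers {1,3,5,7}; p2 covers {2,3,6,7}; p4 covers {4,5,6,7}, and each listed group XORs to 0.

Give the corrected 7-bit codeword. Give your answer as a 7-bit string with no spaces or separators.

s1 (pos 1,3,5,7): 1⊕1⊕1⊕0 = 1
s2 (pos 2,3,6,7): 0⊕1⊕0⊕0 = 1
s4 (pos 4,5,6,7): 1⊕1⊕0⊕0 = 0
Syndrome s4…s1 = 011 → error at position 3.
Flip position 3: 1011100 → 1001100

1001100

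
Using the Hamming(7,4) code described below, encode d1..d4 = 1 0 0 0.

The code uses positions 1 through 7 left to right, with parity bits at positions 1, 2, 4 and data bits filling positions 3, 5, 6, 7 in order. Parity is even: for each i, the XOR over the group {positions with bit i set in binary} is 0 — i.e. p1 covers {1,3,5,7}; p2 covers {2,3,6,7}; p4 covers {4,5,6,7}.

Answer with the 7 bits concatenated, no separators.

1110000

Place data at non-parity positions: p1 p2 1 p4 0 0 0
p1 (pos 1,3,5,7): XOR of data positions = 1⊕0⊕0 = 1
p2 (pos 2,3,6,7): XOR of data positions = 1⊕0⊕0 = 1
p4 (pos 4,5,6,7): XOR of data positions = 0⊕0⊕0 = 0
Codeword: 1110000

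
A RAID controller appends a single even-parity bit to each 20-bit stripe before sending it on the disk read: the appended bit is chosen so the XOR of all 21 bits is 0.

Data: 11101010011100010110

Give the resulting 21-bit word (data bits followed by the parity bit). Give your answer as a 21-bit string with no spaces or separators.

111010100111000101101

XOR of the 20 data bits: 1⊕1⊕1⊕0⊕1⊕0⊕1⊕0⊕0⊕1⊕1⊕1⊕0⊕0⊕0⊕1⊕0⊕1⊕1⊕0 = 1
Parity bit = 1 (so all 21 bits XOR to 0).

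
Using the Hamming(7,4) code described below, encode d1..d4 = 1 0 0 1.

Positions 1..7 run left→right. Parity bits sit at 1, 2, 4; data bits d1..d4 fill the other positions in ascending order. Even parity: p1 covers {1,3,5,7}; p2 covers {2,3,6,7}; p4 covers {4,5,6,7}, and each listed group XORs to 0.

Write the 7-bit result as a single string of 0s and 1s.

0011001

Place data at non-parity positions: p1 p2 1 p4 0 0 1
p1 (pos 1,3,5,7): XOR of data positions = 1⊕0⊕1 = 0
p2 (pos 2,3,6,7): XOR of data positions = 1⊕0⊕1 = 0
p4 (pos 4,5,6,7): XOR of data positions = 0⊕0⊕1 = 1
Codeword: 0011001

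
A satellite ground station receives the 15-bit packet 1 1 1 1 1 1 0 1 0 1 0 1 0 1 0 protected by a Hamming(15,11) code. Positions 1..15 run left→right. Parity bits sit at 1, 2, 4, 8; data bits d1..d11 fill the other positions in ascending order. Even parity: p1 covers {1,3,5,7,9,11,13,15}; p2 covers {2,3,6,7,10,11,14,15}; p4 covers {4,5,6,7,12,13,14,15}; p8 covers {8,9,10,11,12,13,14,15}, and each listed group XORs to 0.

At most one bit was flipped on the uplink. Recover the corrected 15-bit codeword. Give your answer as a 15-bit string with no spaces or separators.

s1 (pos 1,3,5,7,9,11,13,15): 1⊕1⊕1⊕0⊕0⊕0⊕0⊕0 = 1
s2 (pos 2,3,6,7,10,11,14,15): 1⊕1⊕1⊕0⊕1⊕0⊕1⊕0 = 1
s4 (pos 4,5,6,7,12,13,14,15): 1⊕1⊕1⊕0⊕1⊕0⊕1⊕0 = 1
s8 (pos 8,9,10,11,12,13,14,15): 1⊕0⊕1⊕0⊕1⊕0⊕1⊕0 = 0
Syndrome s8…s1 = 0111 → error at position 7.
Flip position 7: 111111010101010 → 111111110101010

111111110101010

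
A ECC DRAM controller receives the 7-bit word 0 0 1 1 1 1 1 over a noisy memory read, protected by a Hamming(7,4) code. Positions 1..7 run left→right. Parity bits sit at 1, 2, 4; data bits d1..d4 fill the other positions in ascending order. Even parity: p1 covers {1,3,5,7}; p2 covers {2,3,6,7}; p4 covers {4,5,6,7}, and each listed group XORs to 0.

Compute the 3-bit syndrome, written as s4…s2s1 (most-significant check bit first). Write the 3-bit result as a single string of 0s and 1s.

s1 (pos 1,3,5,7): 0⊕1⊕1⊕1 = 1
s2 (pos 2,3,6,7): 0⊕1⊕1⊕1 = 1
s4 (pos 4,5,6,7): 1⊕1⊕1⊕1 = 0
Syndrome s4…s1 = 011 → error at position 3.

011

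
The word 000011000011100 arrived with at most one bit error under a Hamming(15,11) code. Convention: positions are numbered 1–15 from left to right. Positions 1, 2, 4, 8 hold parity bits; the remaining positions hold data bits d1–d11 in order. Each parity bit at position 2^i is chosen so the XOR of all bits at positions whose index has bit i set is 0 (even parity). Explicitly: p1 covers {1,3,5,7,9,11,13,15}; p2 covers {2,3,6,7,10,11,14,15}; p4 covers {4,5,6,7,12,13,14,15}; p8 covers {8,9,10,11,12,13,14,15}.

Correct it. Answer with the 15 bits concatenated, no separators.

000011001011100

s1 (pos 1,3,5,7,9,11,13,15): 0⊕0⊕1⊕0⊕0⊕1⊕1⊕0 = 1
s2 (pos 2,3,6,7,10,11,14,15): 0⊕0⊕1⊕0⊕0⊕1⊕0⊕0 = 0
s4 (pos 4,5,6,7,12,13,14,15): 0⊕1⊕1⊕0⊕1⊕1⊕0⊕0 = 0
s8 (pos 8,9,10,11,12,13,14,15): 0⊕0⊕0⊕1⊕1⊕1⊕0⊕0 = 1
Syndrome s8…s1 = 1001 → error at position 9.
Flip position 9: 000011000011100 → 000011001011100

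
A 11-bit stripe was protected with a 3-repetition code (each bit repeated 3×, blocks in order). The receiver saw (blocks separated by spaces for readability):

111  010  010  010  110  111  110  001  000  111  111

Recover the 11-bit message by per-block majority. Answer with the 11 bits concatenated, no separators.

Block 1 (111): 3 ones → 1
Block 2 (010): 1 one → 0
Block 3 (010): 1 one → 0
Block 4 (010): 1 one → 0
Block 5 (110): 2 ones → 1
Block 6 (111): 3 ones → 1
Block 7 (110): 2 ones → 1
Block 8 (001): 1 one → 0
Block 9 (000): 0 ones → 0
Block 10 (111): 3 ones → 1
Block 11 (111): 3 ones → 1

10001110011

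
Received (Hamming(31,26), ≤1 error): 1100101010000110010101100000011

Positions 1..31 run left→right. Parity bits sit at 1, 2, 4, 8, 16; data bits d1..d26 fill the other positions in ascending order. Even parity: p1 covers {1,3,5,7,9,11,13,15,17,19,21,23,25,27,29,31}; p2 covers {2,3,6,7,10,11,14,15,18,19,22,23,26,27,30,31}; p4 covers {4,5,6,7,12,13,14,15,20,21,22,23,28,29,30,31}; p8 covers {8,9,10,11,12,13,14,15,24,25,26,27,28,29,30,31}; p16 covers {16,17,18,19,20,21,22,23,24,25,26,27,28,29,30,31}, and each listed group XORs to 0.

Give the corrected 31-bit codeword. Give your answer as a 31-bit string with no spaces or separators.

1100101010000100010101100000011

s1 (pos 1,3,5,7,9,11,13,15,17,19,21,23,25,27,29,31): 1⊕0⊕1⊕1⊕1⊕0⊕0⊕1⊕0⊕0⊕0⊕1⊕0⊕0⊕0⊕1 = 1
s2 (pos 2,3,6,7,10,11,14,15,18,19,22,23,26,27,30,31): 1⊕0⊕0⊕1⊕0⊕0⊕1⊕1⊕1⊕0⊕1⊕1⊕0⊕0⊕1⊕1 = 1
s4 (pos 4,5,6,7,12,13,14,15,20,21,22,23,28,29,30,31): 0⊕1⊕0⊕1⊕0⊕0⊕1⊕1⊕1⊕0⊕1⊕1⊕0⊕0⊕1⊕1 = 1
s8 (pos 8,9,10,11,12,13,14,15,24,25,26,27,28,29,30,31): 0⊕1⊕0⊕0⊕0⊕0⊕1⊕1⊕0⊕0⊕0⊕0⊕0⊕0⊕1⊕1 = 1
s16 (pos 16,17,18,19,20,21,22,23,24,25,26,27,28,29,30,31): 0⊕0⊕1⊕0⊕1⊕0⊕1⊕1⊕0⊕0⊕0⊕0⊕0⊕0⊕1⊕1 = 0
Syndrome s16…s1 = 01111 → error at position 15.
Flip position 15: 1100101010000110010101100000011 → 1100101010000100010101100000011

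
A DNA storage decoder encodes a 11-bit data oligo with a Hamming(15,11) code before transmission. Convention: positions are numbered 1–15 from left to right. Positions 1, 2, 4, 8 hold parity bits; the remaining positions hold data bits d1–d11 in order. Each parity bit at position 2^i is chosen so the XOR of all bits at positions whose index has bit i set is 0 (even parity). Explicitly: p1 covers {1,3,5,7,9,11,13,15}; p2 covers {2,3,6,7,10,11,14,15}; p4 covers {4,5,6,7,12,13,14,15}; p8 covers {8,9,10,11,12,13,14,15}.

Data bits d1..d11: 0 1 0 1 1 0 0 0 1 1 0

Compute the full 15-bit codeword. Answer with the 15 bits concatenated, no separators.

000010111000110

Place data at non-parity positions: p1 p2 0 p4 1 0 1 p8 1 0 0 0 1 1 0
p1 (pos 1,3,5,7,9,11,13,15): XOR of data positions = 0⊕1⊕1⊕1⊕0⊕1⊕0 = 0
p2 (pos 2,3,6,7,10,11,14,15): XOR of data positions = 0⊕0⊕1⊕0⊕0⊕1⊕0 = 0
p4 (pos 4,5,6,7,12,13,14,15): XOR of data positions = 1⊕0⊕1⊕0⊕1⊕1⊕0 = 0
p8 (pos 8,9,10,11,12,13,14,15): XOR of data positions = 1⊕0⊕0⊕0⊕1⊕1⊕0 = 1
Codeword: 000010111000110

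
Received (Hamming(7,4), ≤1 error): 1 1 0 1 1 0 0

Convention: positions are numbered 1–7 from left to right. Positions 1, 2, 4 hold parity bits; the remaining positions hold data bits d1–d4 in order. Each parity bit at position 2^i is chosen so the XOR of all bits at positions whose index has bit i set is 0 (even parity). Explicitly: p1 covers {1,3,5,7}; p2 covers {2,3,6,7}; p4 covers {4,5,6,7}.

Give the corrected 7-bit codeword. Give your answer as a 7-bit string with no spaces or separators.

1001100

s1 (pos 1,3,5,7): 1⊕0⊕1⊕0 = 0
s2 (pos 2,3,6,7): 1⊕0⊕0⊕0 = 1
s4 (pos 4,5,6,7): 1⊕1⊕0⊕0 = 0
Syndrome s4…s1 = 010 → error at position 2.
Flip position 2: 1101100 → 1001100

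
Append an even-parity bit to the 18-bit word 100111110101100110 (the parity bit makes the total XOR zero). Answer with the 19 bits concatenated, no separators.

XOR of the 18 data bits: 1⊕0⊕0⊕1⊕1⊕1⊕1⊕1⊕0⊕1⊕0⊕1⊕1⊕0⊕0⊕1⊕1⊕0 = 1
Parity bit = 1 (so all 19 bits XOR to 0).

1001111101011001101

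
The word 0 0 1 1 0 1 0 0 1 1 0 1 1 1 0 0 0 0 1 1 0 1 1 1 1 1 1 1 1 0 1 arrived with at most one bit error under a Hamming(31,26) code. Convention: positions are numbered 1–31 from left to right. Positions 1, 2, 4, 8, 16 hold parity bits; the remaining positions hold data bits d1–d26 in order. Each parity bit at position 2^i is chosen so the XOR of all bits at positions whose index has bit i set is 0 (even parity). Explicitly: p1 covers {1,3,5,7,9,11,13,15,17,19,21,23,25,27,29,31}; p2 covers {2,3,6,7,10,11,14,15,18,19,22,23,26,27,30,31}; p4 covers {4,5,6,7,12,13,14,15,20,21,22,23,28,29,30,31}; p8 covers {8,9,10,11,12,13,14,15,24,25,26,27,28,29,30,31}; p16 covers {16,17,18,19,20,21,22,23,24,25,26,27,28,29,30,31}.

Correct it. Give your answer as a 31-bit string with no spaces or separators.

0011010011011100001111111111101

s1 (pos 1,3,5,7,9,11,13,15,17,19,21,23,25,27,29,31): 0⊕1⊕0⊕0⊕1⊕0⊕1⊕0⊕0⊕1⊕0⊕1⊕1⊕1⊕1⊕1 = 1
s2 (pos 2,3,6,7,10,11,14,15,18,19,22,23,26,27,30,31): 0⊕1⊕1⊕0⊕1⊕0⊕1⊕0⊕0⊕1⊕1⊕1⊕1⊕1⊕0⊕1 = 0
s4 (pos 4,5,6,7,12,13,14,15,20,21,22,23,28,29,30,31): 1⊕0⊕1⊕0⊕1⊕1⊕1⊕0⊕1⊕0⊕1⊕1⊕1⊕1⊕0⊕1 = 1
s8 (pos 8,9,10,11,12,13,14,15,24,25,26,27,28,29,30,31): 0⊕1⊕1⊕0⊕1⊕1⊕1⊕0⊕1⊕1⊕1⊕1⊕1⊕1⊕0⊕1 = 0
s16 (pos 16,17,18,19,20,21,22,23,24,25,26,27,28,29,30,31): 0⊕0⊕0⊕1⊕1⊕0⊕1⊕1⊕1⊕1⊕1⊕1⊕1⊕1⊕0⊕1 = 1
Syndrome s16…s1 = 10101 → error at position 21.
Flip position 21: 0011010011011100001101111111101 → 0011010011011100001111111111101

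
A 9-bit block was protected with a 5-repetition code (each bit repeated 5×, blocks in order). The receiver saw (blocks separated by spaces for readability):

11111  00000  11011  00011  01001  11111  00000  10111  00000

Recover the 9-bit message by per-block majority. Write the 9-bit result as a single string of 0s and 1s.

Block 1 (11111): 5 ones → 1
Block 2 (00000): 0 ones → 0
Block 3 (11011): 4 ones → 1
Block 4 (00011): 2 ones → 0
Block 5 (01001): 2 ones → 0
Block 6 (11111): 5 ones → 1
Block 7 (00000): 0 ones → 0
Block 8 (10111): 4 ones → 1
Block 9 (00000): 0 ones → 0

101001010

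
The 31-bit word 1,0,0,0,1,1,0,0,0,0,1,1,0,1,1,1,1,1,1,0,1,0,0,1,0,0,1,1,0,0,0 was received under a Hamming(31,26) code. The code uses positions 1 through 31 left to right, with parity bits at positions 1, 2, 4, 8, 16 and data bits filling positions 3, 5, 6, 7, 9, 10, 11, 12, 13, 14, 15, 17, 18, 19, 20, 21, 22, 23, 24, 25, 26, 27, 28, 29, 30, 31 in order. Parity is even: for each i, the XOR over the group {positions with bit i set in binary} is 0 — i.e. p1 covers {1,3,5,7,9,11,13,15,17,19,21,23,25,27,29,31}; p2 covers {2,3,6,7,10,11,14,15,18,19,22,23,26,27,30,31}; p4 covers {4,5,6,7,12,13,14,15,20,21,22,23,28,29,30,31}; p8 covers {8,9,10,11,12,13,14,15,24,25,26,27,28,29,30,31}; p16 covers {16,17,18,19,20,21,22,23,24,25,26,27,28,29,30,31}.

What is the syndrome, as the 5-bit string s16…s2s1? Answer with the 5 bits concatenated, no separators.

01110

s1 (pos 1,3,5,7,9,11,13,15,17,19,21,23,25,27,29,31): 1⊕0⊕1⊕0⊕0⊕1⊕0⊕1⊕1⊕1⊕1⊕0⊕0⊕1⊕0⊕0 = 0
s2 (pos 2,3,6,7,10,11,14,15,18,19,22,23,26,27,30,31): 0⊕0⊕1⊕0⊕0⊕1⊕1⊕1⊕1⊕1⊕0⊕0⊕0⊕1⊕0⊕0 = 1
s4 (pos 4,5,6,7,12,13,14,15,20,21,22,23,28,29,30,31): 0⊕1⊕1⊕0⊕1⊕0⊕1⊕1⊕0⊕1⊕0⊕0⊕1⊕0⊕0⊕0 = 1
s8 (pos 8,9,10,11,12,13,14,15,24,25,26,27,28,29,30,31): 0⊕0⊕0⊕1⊕1⊕0⊕1⊕1⊕1⊕0⊕0⊕1⊕1⊕0⊕0⊕0 = 1
s16 (pos 16,17,18,19,20,21,22,23,24,25,26,27,28,29,30,31): 1⊕1⊕1⊕1⊕0⊕1⊕0⊕0⊕1⊕0⊕0⊕1⊕1⊕0⊕0⊕0 = 0
Syndrome s16…s1 = 01110 → error at position 14.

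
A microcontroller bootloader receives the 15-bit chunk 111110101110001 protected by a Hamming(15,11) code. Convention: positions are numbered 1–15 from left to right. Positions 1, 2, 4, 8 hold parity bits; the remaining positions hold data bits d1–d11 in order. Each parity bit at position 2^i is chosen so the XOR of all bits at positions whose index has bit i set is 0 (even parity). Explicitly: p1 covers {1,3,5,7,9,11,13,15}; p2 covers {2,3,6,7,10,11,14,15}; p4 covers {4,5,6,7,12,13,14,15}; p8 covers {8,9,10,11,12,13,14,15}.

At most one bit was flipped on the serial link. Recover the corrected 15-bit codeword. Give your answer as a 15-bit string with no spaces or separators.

s1 (pos 1,3,5,7,9,11,13,15): 1⊕1⊕1⊕1⊕1⊕1⊕0⊕1 = 1
s2 (pos 2,3,6,7,10,11,14,15): 1⊕1⊕0⊕1⊕1⊕1⊕0⊕1 = 0
s4 (pos 4,5,6,7,12,13,14,15): 1⊕1⊕0⊕1⊕0⊕0⊕0⊕1 = 0
s8 (pos 8,9,10,11,12,13,14,15): 0⊕1⊕1⊕1⊕0⊕0⊕0⊕1 = 0
Syndrome s8…s1 = 0001 → error at position 1.
Flip position 1: 111110101110001 → 011110101110001

011110101110001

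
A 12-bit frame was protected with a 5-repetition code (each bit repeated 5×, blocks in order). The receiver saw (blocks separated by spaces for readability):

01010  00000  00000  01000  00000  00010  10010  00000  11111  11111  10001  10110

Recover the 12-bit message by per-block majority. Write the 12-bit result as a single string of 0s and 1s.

Block 1 (01010): 2 ones → 0
Block 2 (00000): 0 ones → 0
Block 3 (00000): 0 ones → 0
Block 4 (01000): 1 one → 0
Block 5 (00000): 0 ones → 0
Block 6 (00010): 1 one → 0
Block 7 (10010): 2 ones → 0
Block 8 (00000): 0 ones → 0
Block 9 (11111): 5 ones → 1
Block 10 (11111): 5 ones → 1
Block 11 (10001): 2 ones → 0
Block 12 (10110): 3 ones → 1

000000001101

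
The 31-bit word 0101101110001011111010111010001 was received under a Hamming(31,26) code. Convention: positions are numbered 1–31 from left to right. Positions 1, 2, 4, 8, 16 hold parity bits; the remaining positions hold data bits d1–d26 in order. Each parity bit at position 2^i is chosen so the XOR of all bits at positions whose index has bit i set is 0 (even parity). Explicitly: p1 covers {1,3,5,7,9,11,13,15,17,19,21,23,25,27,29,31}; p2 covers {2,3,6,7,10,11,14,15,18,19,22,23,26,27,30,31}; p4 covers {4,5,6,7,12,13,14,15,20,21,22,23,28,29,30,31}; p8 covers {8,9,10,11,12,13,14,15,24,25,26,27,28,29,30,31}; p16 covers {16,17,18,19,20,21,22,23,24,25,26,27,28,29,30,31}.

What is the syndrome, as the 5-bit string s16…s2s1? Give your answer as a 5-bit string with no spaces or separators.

00000

s1 (pos 1,3,5,7,9,11,13,15,17,19,21,23,25,27,29,31): 0⊕0⊕1⊕1⊕1⊕0⊕1⊕1⊕1⊕1⊕1⊕1⊕1⊕1⊕0⊕1 = 0
s2 (pos 2,3,6,7,10,11,14,15,18,19,22,23,26,27,30,31): 1⊕0⊕0⊕1⊕0⊕0⊕0⊕1⊕1⊕1⊕0⊕1⊕0⊕1⊕0⊕1 = 0
s4 (pos 4,5,6,7,12,13,14,15,20,21,22,23,28,29,30,31): 1⊕1⊕0⊕1⊕0⊕1⊕0⊕1⊕0⊕1⊕0⊕1⊕0⊕0⊕0⊕1 = 0
s8 (pos 8,9,10,11,12,13,14,15,24,25,26,27,28,29,30,31): 1⊕1⊕0⊕0⊕0⊕1⊕0⊕1⊕1⊕1⊕0⊕1⊕0⊕0⊕0⊕1 = 0
s16 (pos 16,17,18,19,20,21,22,23,24,25,26,27,28,29,30,31): 1⊕1⊕1⊕1⊕0⊕1⊕0⊕1⊕1⊕1⊕0⊕1⊕0⊕0⊕0⊕1 = 0
Syndrome s16…s1 = 00000 → no error.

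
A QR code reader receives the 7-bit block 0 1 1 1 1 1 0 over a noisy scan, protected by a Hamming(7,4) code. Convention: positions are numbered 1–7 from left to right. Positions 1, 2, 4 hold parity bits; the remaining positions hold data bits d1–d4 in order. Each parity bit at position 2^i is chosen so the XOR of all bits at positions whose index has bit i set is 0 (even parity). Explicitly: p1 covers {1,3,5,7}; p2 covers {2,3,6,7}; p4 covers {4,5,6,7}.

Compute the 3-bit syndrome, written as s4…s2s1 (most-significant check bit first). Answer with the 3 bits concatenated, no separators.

110

s1 (pos 1,3,5,7): 0⊕1⊕1⊕0 = 0
s2 (pos 2,3,6,7): 1⊕1⊕1⊕0 = 1
s4 (pos 4,5,6,7): 1⊕1⊕1⊕0 = 1
Syndrome s4…s1 = 110 → error at position 6.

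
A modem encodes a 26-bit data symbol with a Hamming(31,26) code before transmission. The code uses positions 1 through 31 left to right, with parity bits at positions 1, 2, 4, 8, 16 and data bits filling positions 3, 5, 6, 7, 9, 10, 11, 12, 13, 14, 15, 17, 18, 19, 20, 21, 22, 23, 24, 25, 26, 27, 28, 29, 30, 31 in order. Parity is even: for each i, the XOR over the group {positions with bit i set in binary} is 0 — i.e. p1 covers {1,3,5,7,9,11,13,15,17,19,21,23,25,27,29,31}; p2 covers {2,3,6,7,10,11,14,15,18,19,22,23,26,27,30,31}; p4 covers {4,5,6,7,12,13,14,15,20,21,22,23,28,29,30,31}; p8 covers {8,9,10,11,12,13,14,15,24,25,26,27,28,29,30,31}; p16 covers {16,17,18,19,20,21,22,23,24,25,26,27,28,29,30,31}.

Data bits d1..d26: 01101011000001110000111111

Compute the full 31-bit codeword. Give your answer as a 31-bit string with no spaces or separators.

Place data at non-parity positions: p1 p2 0 p4 1 1 0 p8 1 0 1 1 0 0 0 p16 0 0 1 1 1 0 0 0 0 1 1 1 1 1 1
p1 (pos 1,3,5,7,9,11,13,15,17,19,21,23,25,27,29,31): XOR of data positions = 0⊕1⊕0⊕1⊕1⊕0⊕0⊕0⊕1⊕1⊕0⊕0⊕1⊕1⊕1 = 0
p2 (pos 2,3,6,7,10,11,14,15,18,19,22,23,26,27,30,31): XOR of data positions = 0⊕1⊕0⊕0⊕1⊕0⊕0⊕0⊕1⊕0⊕0⊕1⊕1⊕1⊕1 = 1
p4 (pos 4,5,6,7,12,13,14,15,20,21,22,23,28,29,30,31): XOR of data positions = 1⊕1⊕0⊕1⊕0⊕0⊕0⊕1⊕1⊕0⊕0⊕1⊕1⊕1⊕1 = 1
p8 (pos 8,9,10,11,12,13,14,15,24,25,26,27,28,29,30,31): XOR of data positions = 1⊕0⊕1⊕1⊕0⊕0⊕0⊕0⊕0⊕1⊕1⊕1⊕1⊕1⊕1 = 1
p16 (pos 16,17,18,19,20,21,22,23,24,25,26,27,28,29,30,31): XOR of data positions = 0⊕0⊕1⊕1⊕1⊕0⊕0⊕0⊕0⊕1⊕1⊕1⊕1⊕1⊕1 = 1
Codeword: 0101110110110001001110000111111

0101110110110001001110000111111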